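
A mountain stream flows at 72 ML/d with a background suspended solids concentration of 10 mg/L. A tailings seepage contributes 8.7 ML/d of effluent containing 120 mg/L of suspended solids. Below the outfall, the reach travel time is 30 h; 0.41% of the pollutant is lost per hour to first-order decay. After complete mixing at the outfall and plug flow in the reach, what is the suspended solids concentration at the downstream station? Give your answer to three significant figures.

Mass balance: C = (72.00·10.00 + 8.700·120.0) / 80.70 = 1764/80.70 = 21.86 mg/L.
0.41%/h lost → k = −ln(1 − 0.0041) = 0.004108 h⁻¹.
Applying C = C₀e^(−kt): 21.86 × 0.8840 = 19.32 mg/L.

19.3 mg/L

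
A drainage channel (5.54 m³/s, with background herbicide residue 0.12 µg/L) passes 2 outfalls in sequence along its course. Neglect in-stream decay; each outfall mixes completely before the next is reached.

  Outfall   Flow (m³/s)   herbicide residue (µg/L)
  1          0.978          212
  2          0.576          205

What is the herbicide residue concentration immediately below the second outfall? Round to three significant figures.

Below outfall 1: Q → 6.518 m³/s, C = (5.540·0.1200 + 0.9780·212.0)/6.518 = 31.91 µg/L.
Below outfall 2: Q → 7.094 m³/s, C = (6.518·31.91 + 0.5760·205.0)/7.094 = 45.97 µg/L.

46.0 µg/L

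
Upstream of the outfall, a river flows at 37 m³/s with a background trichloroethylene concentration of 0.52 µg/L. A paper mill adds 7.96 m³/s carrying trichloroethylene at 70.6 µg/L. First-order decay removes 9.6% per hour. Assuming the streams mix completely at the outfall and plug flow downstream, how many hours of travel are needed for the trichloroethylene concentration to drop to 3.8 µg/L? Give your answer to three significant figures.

12.1 h

Flow-weighted average: C = (37.00·0.5200 + 7.960·70.60) / 44.96 = 581.2/44.96 = 12.93 µg/L.
9.6%/h lost → k = −ln(1 − 0.096) = 0.1009 h⁻¹.
12.93·exp(−k·t) = 3.8 → t = ln(12.93/3.8)/k = 43670 s = 12.13 h.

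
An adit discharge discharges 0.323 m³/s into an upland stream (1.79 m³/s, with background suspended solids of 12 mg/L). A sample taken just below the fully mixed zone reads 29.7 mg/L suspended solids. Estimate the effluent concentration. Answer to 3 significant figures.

Mass balance: 1.790·12.00 + 0.3230·Cₑ = 2.113·29.70
→ Cₑ = (2.113·29.70 − 1.790·12.00) / 0.3230 = 127.8 mg/L.

128 mg/L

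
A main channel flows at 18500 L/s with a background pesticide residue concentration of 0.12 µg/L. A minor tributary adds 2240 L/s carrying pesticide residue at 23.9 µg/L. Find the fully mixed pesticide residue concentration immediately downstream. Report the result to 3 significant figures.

2.69 µg/L

Flow-weighted average: C = (18500·0.1200 + 2240·23.90) / 20740 = 55760/20740 = 2.688 µg/L.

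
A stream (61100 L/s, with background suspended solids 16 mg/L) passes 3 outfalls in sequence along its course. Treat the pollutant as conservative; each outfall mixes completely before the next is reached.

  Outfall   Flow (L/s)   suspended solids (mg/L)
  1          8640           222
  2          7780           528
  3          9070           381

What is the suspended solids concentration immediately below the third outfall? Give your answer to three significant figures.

Outfall 1: combined Q = 69740 L/s; C = (61100·16.00 + 8640·222.0)/69740 = 41.52 mg/L.
Outfall 2: combined Q = 77520 L/s; C = (69740·41.52 + 7780·528.0)/77520 = 90.34 mg/L.
Outfall 3: combined Q = 86590 L/s; C = (77520·90.34 + 9070·381.0)/86590 = 120.8 mg/L.

121 mg/L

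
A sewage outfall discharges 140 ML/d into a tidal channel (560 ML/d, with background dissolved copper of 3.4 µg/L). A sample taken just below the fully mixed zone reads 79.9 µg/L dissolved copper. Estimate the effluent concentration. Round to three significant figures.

Mass balance: 560.0·3.400 + 140.0·Cₑ = 700.0·79.90
→ Cₑ = (700.0·79.90 − 560.0·3.400) / 140.0 = 385.9 µg/L.

386 µg/L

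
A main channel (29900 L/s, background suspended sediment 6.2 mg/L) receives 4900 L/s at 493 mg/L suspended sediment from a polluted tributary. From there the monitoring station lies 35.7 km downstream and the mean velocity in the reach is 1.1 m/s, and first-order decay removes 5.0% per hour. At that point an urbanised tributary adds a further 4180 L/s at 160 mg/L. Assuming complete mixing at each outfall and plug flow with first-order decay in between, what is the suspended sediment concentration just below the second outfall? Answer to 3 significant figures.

Flow-weighted average: C = (29900·6.200 + 4900·493.0) / 34800 = 2601000/34800 = 74.74 mg/L; combined flow 34800 L/s.
Travel time t = 35.7·1000 / 1.1 = 32450 s = 9.015 h.
5.0%/h lost → k = −ln(1 − 0.05) = 0.05129 h⁻¹.
After decay, C = 74.74 × e^(−kt) = 74.74 × 0.6298 = 47.07 mg/L.
At the second outfall, C = (34800·47.07 + 4180·160.0) / (34800 + 4180) = 59.18 mg/L.

59.2 mg/L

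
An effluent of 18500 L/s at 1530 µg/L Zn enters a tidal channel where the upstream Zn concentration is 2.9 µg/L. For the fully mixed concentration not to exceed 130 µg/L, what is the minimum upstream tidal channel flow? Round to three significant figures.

Set C_mix = 130: (Q·2.900 + 18500·1530) / (Q + 18500) = 130
→ Q = 18500·(1530 − 130)/(130 − 2.900) = 203800 L/s.

204000 L/s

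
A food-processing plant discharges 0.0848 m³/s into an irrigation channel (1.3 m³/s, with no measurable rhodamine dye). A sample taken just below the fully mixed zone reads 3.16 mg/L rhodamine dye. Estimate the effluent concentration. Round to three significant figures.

51.6 mg/L

Mass balance: 1.300·0 + 0.08480·Cₑ = 1.385·3.160
→ Cₑ = (1.385·3.160 − 1.300·0) / 0.08480 = 51.60 mg/L.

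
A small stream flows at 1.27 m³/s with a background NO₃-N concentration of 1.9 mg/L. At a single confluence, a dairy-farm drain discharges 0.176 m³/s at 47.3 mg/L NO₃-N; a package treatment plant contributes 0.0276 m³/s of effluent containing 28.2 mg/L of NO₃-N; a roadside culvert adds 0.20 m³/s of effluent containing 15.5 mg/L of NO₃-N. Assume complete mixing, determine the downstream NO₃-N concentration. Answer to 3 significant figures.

After mixing, C = (1.270·1.900 + 0.1760·47.30 + 0.02760·28.20 + 0.2000·15.50) / 1.674 = 14.62/1.674 = 8.733 mg/L.

8.73 mg/L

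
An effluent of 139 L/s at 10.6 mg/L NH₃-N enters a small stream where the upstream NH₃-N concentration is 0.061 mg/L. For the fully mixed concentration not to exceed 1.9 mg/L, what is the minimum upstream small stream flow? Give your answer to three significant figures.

Set C_mix = 1.9: (Q·0.06100 + 139.0·10.60) / (Q + 139.0) = 1.9
→ Q = 139.0·(10.60 − 1.9)/(1.9 − 0.06100) = 657.6 L/s.

658 L/s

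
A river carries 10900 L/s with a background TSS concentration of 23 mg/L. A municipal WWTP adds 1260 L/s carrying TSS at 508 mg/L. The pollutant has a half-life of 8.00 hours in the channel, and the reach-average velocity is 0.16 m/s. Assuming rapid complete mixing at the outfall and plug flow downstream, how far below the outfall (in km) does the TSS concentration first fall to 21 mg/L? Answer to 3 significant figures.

Mixed concentration C = ΣQC/ΣQ = (10900·23.00 + 1260·508.0) / 12160 = 890800/12160 = 73.25 mg/L.
Half-life 8.00 h → k = ln 2 / 8.00 = 0.08664 h⁻¹ = 2.079 d⁻¹.
Set 73.25·exp(−k·t) = 21 → t = ln(73.25/21)/k = 51910 s = 14.42 h.
Distance = v·t = 0.16·51910 = 8306 m = 8.306 km.

8.31 km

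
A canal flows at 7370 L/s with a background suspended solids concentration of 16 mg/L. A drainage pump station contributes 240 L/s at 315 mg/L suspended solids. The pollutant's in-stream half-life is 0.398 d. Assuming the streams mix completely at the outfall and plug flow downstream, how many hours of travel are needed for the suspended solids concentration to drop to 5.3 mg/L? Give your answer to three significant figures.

21.6 h

Mixed concentration C = ΣQC/ΣQ = (7370·16.00 + 240.0·315.0) / 7610 = 193500/7610 = 25.43 mg/L.
Half-life 0.398 d → k = ln 2 / 0.398 = 1.742 d⁻¹.
25.43·exp(−k·t) = 5.3 → t = ln(25.43/5.3)/k = 77800 s = 21.61 h.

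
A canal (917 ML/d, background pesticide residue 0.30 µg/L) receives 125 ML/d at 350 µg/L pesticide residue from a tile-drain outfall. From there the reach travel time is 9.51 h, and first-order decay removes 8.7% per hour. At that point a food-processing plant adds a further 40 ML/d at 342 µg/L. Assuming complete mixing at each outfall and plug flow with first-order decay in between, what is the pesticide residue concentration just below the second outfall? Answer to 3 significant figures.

29.8 µg/L

Flow-weighted average: C = (917.0·0.3000 + 125.0·350.0) / 1042 = 44030/1042 = 42.25 µg/L; combined flow 1042 ML/d.
8.7%/h lost → k = −ln(1 − 0.087) = 0.09102 h⁻¹.
Applying C = C₀e^(−kt): 42.25 × 0.4208 = 17.78 µg/L.
At the second outfall, C = (1042·17.78 + 40.00·342.0) / (1042 + 40.00) = 29.77 µg/L.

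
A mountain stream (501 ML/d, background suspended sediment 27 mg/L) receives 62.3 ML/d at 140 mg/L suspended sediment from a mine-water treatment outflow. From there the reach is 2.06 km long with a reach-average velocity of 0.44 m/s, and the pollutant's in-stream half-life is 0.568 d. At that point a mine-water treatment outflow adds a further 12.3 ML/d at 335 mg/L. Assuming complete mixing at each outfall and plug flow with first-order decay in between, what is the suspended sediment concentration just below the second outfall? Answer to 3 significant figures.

43.3 mg/L

Mass balance: C = (501.0·27.00 + 62.30·140.0) / 563.3 = 22250/563.3 = 39.50 mg/L; combined flow 563.3 ML/d.
Travel time t = 2.06·1000 / 0.44 = 4682 s = 1.301 h.
Half-life 0.568 d → k = ln 2 / 0.568 = 1.220 d⁻¹.
Applying C = C₀e^(−kt): 39.50 × 0.9360 = 36.97 mg/L.
Second outfall: C = (563.3·36.97 + 12.30·335.0)/575.6 = 43.34 mg/L.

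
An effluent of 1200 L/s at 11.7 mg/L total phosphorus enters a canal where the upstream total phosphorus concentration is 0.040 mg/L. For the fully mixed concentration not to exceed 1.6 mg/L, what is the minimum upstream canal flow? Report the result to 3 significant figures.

Set C_mix = 1.6: (Q·0.04000 + 1200·11.70) / (Q + 1200) = 1.6
→ Q = 1200·(11.70 − 1.6)/(1.6 − 0.04000) = 7769 L/s.

7770 L/s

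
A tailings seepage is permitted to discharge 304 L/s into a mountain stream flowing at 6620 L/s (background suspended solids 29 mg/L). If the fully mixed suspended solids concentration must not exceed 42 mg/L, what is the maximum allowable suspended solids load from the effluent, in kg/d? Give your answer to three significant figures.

8540 kg/d

Mass balance at the limit: 6620·29.00 + 304.0·Cₑ = 6924·42 → Cₑ = 325.1 mg/L.
304.0 L/s = 0.3040 m³/s. Load = 0.3040 m³/s × 325.1 g/m³ × 86 400 s/d = 8539 kg/d.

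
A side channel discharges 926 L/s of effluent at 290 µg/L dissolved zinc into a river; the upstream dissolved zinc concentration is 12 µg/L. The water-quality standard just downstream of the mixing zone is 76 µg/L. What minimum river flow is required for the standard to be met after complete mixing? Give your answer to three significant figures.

3100 L/s

Set C_mix = 76: (Q·12.00 + 926.0·290.0) / (Q + 926.0) = 76
→ Q = 926.0·(290.0 − 76)/(76 − 12.00) = 3096 L/s.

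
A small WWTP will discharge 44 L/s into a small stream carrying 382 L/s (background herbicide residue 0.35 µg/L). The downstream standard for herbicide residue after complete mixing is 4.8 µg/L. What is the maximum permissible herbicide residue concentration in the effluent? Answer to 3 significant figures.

At the limit, (Qr·Cr + Qe·Cₑ)/(Qr + Qe) = 4.8:
Cₑ = (426.0·4.8 − 382.0·0.3500) / 44.00 = 43.43 µg/L.

43.4 µg/L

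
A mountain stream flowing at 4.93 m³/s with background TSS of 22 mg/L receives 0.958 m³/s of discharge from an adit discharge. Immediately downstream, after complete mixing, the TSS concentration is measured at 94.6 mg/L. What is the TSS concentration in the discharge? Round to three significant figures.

468 mg/L

Mass balance: 4.930·22.00 + 0.9580·Cₑ = 5.888·94.60
→ Cₑ = (5.888·94.60 − 4.930·22.00) / 0.9580 = 468.2 mg/L.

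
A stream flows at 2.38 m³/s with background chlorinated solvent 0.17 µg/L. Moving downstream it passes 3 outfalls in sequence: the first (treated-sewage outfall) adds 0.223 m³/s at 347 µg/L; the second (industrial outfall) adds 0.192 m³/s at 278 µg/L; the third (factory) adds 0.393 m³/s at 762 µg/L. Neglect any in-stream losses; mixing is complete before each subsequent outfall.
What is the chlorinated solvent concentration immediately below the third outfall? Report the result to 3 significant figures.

Below outfall 1: Q → 2.603 m³/s, C = (2.380·0.1700 + 0.2230·347.0)/2.603 = 29.88 µg/L.
Below outfall 2: Q → 2.795 m³/s, C = (2.603·29.88 + 0.1920·278.0)/2.795 = 46.93 µg/L.
Below outfall 3: Q → 3.188 m³/s, C = (2.795·46.93 + 0.3930·762.0)/3.188 = 135.1 µg/L.

135 µg/L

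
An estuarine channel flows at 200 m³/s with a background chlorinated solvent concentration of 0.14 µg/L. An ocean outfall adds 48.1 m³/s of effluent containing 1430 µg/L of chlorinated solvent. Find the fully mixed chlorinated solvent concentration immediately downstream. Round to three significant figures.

277 µg/L

Mass balance: C = (200.0·0.1400 + 48.10·1430) / 248.1 = 68810/248.1 = 277.4 µg/L.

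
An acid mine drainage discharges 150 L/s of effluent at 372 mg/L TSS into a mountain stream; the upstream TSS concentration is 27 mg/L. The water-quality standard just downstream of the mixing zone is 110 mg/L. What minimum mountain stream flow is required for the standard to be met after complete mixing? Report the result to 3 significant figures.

Set C_mix = 110: (Q·27.00 + 150.0·372.0) / (Q + 150.0) = 110
→ Q = 150.0·(372.0 − 110)/(110 − 27.00) = 473.5 L/s.

473 L/s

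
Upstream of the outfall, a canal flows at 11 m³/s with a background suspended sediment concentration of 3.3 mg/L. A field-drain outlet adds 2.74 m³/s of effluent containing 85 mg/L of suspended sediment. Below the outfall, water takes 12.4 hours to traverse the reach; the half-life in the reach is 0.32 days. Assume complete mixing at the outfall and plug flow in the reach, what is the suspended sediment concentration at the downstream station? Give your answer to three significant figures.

6.40 mg/L

Flow-weighted average: C = (11.00·3.300 + 2.740·85.00) / 13.74 = 269.2/13.74 = 19.59 mg/L.
Half-life 0.32 d → k = ln 2 / 0.32 = 2.166 d⁻¹.
After decay, C = 19.59 × e^(−kt) = 19.59 × 0.3266 = 6.398 mg/L.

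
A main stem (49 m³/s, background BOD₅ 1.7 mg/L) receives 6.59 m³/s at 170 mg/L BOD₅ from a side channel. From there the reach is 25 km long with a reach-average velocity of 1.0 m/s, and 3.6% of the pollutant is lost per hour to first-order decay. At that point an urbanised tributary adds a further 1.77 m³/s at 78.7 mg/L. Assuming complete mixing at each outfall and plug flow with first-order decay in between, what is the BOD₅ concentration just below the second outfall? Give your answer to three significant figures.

18.7 mg/L

Mixed concentration C = ΣQC/ΣQ = (49.00·1.700 + 6.590·170.0) / 55.59 = 1204/55.59 = 21.65 mg/L; combined flow 55.59 m³/s.
Travel time t = 25·1000 / 1.0 = 25000 s = 6.944 h.
3.6%/h lost → k = −ln(1 − 0.036) = 0.03666 h⁻¹.
First-order decay: C = 21.65·exp(−k·t) = 21.65·0.7752 = 16.78 mg/L.
At the second outfall, C = (55.59·16.78 + 1.770·78.70) / (55.59 + 1.770) = 18.70 mg/L.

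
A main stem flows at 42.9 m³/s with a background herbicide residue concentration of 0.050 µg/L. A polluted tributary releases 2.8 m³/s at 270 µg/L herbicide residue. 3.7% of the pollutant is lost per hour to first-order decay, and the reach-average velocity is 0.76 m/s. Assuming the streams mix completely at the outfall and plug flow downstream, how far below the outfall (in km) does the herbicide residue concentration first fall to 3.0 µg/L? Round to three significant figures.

124 km

Flow-weighted average: C = (42.90·0.05000 + 2.800·270.0) / 45.70 = 758.1/45.70 = 16.59 µg/L.
3.7%/h lost → k = −ln(1 − 0.037) = 0.03770 h⁻¹.
Set 16.59·exp(−k·t) = 3.0 → t = ln(16.59/3.0)/k = 163300 s = 45.36 h.
Distance = v·t = 0.76·163300 = 124100 m = 124.1 km.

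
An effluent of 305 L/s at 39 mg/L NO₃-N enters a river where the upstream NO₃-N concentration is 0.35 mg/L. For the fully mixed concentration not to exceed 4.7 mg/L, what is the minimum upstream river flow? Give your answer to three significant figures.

Set C_mix = 4.7: (Q·0.3500 + 305.0·39.00) / (Q + 305.0) = 4.7
→ Q = 305.0·(39.00 − 4.7)/(4.7 − 0.3500) = 2405 L/s.

2400 L/s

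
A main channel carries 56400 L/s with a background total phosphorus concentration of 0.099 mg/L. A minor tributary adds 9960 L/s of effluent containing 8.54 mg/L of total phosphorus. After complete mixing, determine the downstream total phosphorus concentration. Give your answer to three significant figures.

1.37 mg/L

Conservation of mass: C = (56400·0.09900 + 9960·8.540) / 66360 = 90640/66360 = 1.366 mg/L.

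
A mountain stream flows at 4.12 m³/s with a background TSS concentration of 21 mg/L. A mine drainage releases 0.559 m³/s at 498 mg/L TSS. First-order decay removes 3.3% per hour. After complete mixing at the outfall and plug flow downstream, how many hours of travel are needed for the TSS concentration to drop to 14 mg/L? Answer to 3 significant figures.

51.2 h

Mass balance: C = (4.120·21.00 + 0.5590·498.0) / 4.679 = 364.9/4.679 = 77.99 mg/L.
3.3%/h lost → k = −ln(1 − 0.033) = 0.03356 h⁻¹.
77.99·exp(−k·t) = 14 → t = ln(77.99/14)/k = 184300 s = 51.18 h.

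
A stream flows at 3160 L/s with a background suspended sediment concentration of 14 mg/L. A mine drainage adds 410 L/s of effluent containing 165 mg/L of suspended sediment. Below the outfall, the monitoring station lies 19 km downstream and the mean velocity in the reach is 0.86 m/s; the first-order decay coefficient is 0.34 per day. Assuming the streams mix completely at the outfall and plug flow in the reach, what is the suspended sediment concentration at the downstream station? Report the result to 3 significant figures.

Mass balance: C = (3160·14.00 + 410.0·165.0) / 3570 = 111900/3570 = 31.34 mg/L.
Travel time t = 19·1000 / 0.86 = 22090 s = 6.137 h.
Decay over the reach: 31.34·exp(−kt) = 31.34·0.9167 = 28.73 mg/L.

28.7 mg/L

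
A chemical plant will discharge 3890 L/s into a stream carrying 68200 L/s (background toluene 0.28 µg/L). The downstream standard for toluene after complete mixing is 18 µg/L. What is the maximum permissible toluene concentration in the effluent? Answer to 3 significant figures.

329 µg/L

At the limit, (Qr·Cr + Qe·Cₑ)/(Qr + Qe) = 18:
Cₑ = (72090·18 − 68200·0.2800) / 3890 = 328.7 µg/L.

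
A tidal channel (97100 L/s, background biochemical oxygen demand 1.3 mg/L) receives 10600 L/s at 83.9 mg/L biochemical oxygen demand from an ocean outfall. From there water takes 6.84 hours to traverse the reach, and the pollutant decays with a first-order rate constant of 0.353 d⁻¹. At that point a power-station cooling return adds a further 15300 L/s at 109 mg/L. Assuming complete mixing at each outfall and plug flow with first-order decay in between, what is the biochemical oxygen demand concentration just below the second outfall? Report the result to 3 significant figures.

Flow-weighted average: C = (97100·1.300 + 10600·83.90) / 107700 = 1016000/107700 = 9.430 mg/L; combined flow 107700 L/s.
First-order decay: C = 9.430·exp(−k·t) = 9.430·0.9043 = 8.527 mg/L.
At the second outfall, C = (107700·8.527 + 15300·109.0) / (107700 + 15300) = 21.02 mg/L.

21.0 mg/L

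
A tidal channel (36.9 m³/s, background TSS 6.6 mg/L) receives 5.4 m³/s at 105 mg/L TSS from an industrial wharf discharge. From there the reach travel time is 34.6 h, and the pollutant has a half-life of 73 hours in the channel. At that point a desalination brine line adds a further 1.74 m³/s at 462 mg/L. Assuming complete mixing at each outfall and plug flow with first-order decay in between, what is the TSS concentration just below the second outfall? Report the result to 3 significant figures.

31.5 mg/L

Mixed concentration C = ΣQC/ΣQ = (36.90·6.600 + 5.400·105.0) / 42.30 = 810.5/42.30 = 19.16 mg/L; combined flow 42.30 m³/s.
Half-life 73 h → k = ln 2 / 73 = 0.009495 h⁻¹ = 0.2279 d⁻¹.
After decay, C = 19.16 × e^(−kt) = 19.16 × 0.7200 = 13.80 mg/L.
At the second outfall, C = (42.30·13.80 + 1.740·462.0) / (42.30 + 1.740) = 31.50 mg/L.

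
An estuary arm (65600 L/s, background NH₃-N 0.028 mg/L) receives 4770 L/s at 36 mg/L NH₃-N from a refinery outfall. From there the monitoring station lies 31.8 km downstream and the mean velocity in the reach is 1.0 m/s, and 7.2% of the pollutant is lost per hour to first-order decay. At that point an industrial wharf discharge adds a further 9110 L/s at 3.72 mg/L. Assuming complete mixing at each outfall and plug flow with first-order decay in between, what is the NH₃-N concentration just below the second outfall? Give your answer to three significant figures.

1.55 mg/L

Conservation of mass: C = (65600·0.02800 + 4770·36.00) / 70370 = 173600/70370 = 2.466 mg/L; combined flow 70370 L/s.
Travel time t = 31.8·1000 / 1.0 = 31800 s = 8.833 h.
7.2%/h lost → k = −ln(1 − 0.072) = 0.07472 h⁻¹.
First-order decay: C = 2.466·exp(−k·t) = 2.466·0.5168 = 1.275 mg/L.
Second outfall: C = (70370·1.275 + 9110·3.720)/79480 = 1.555 mg/L.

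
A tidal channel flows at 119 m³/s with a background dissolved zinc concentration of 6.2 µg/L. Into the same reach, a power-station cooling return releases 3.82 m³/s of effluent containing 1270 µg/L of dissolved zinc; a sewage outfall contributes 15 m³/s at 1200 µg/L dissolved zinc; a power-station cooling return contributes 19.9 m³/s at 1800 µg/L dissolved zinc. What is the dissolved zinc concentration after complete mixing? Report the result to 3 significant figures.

Mixed concentration C = ΣQC/ΣQ = (119.0·6.200 + 3.820·1270 + 15.00·1200 + 19.90·1800) / 157.7 = 59410/157.7 = 376.7 µg/L.

377 µg/L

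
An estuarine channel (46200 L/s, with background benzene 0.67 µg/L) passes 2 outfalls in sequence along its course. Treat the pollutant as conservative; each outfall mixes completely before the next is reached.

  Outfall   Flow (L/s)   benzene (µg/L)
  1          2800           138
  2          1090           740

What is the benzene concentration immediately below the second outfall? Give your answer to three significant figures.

Below outfall 1: Q → 49000 L/s, C = (46200·0.6700 + 2800·138.0)/49000 = 8.517 µg/L.
Below outfall 2: Q → 50090 L/s, C = (49000·8.517 + 1090·740.0)/50090 = 24.44 µg/L.

24.4 µg/L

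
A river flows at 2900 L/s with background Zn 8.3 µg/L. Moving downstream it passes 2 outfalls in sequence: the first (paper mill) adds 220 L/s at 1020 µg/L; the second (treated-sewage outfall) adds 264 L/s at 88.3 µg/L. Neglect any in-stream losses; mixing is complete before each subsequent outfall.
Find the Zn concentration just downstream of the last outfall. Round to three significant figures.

After outfall 1: Q = 2900 + 220.0 = 3120 L/s; C = (2900·8.300 + 220.0·1020)/3120 = 79.64 µg/L.
After outfall 2: Q = 3120 + 264.0 = 3384 L/s; C = (3120·79.64 + 264.0·88.30)/3384 = 80.31 µg/L.

80.3 µg/L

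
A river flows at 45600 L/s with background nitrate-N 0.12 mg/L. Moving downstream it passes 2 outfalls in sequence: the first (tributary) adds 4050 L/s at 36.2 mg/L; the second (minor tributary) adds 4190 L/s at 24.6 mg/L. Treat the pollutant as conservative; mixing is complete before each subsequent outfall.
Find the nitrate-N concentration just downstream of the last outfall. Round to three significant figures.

4.74 mg/L

Outfall 1: combined Q = 49650 L/s; C = (45600·0.1200 + 4050·36.20)/49650 = 3.063 mg/L.
Outfall 2: combined Q = 53840 L/s; C = (49650·3.063 + 4190·24.60)/53840 = 4.739 mg/L.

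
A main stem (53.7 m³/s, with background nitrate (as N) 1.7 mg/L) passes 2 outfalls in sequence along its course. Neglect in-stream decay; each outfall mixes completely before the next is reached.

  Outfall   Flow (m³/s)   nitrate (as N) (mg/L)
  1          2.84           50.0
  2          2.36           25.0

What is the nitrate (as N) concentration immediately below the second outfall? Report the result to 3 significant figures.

4.96 mg/L

After outfall 1: Q = 53.70 + 2.840 = 56.54 m³/s; C = (53.70·1.700 + 2.840·50.00)/56.54 = 4.126 mg/L.
After outfall 2: Q = 56.54 + 2.360 = 58.90 m³/s; C = (56.54·4.126 + 2.360·25.00)/58.90 = 4.962 mg/L.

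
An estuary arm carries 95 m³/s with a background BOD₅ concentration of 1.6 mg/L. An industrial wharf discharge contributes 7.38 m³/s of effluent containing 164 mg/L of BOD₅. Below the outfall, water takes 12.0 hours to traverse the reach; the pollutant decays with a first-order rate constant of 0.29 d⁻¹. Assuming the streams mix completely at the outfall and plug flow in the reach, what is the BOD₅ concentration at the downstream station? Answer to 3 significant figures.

Mass balance: C = (95.00·1.600 + 7.380·164.0) / 102.4 = 1362/102.4 = 13.31 mg/L.
Applying C = C₀e^(−kt): 13.31 × 0.8650 = 11.51 mg/L.

11.5 mg/L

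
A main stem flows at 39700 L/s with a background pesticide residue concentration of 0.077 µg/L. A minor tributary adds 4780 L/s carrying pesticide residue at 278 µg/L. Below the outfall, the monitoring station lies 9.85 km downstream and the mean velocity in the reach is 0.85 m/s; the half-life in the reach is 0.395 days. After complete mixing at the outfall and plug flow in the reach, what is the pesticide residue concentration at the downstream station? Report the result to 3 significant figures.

Flow-weighted average: C = (39700·0.07700 + 4780·278.0) / 44480 = 1332000/44480 = 29.94 µg/L.
Travel time t = 9.85·1000 / 0.85 = 11590 s = 3.219 h.
Half-life 0.395 d → k = ln 2 / 0.395 = 1.755 d⁻¹.
First-order decay: C = 29.94·exp(−k·t) = 29.94·0.7903 = 23.66 µg/L.

23.7 µg/L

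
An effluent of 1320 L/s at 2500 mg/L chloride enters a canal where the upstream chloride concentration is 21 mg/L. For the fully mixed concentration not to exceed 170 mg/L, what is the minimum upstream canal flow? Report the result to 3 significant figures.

Set C_mix = 170: (Q·21.00 + 1320·2500) / (Q + 1320) = 170
→ Q = 1320·(2500 − 170)/(170 − 21.00) = 20640 L/s.

20600 L/s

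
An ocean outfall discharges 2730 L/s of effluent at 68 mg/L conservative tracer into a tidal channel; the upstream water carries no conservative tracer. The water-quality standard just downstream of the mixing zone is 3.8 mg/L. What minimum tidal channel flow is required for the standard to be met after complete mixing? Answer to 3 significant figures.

Set C_mix = 3.8: (Q·0 + 2730·68.00) / (Q + 2730) = 3.8
→ Q = 2730·(68.00 − 3.8)/(3.8 − 0) = 46120 L/s.

46100 L/s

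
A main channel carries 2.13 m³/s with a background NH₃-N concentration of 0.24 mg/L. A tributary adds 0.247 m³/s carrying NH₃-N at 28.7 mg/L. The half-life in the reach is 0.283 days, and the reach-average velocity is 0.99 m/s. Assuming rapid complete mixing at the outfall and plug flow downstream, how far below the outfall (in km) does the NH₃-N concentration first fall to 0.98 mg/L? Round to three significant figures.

Mixed concentration C = ΣQC/ΣQ = (2.130·0.2400 + 0.2470·28.70) / 2.377 = 7.600/2.377 = 3.197 mg/L.
Half-life 0.283 d → k = ln 2 / 0.283 = 2.449 d⁻¹.
Set 3.197·exp(−k·t) = 0.98 → t = ln(3.197/0.98)/k = 41710 s = 11.59 h.
Distance = v·t = 0.99·41710 = 41300 m = 41.30 km.

41.3 km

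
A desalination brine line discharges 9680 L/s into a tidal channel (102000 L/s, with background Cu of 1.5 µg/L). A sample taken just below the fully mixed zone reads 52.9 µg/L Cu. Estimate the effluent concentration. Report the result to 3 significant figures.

Mass balance: 102000·1.500 + 9680·Cₑ = 111700·52.90
→ Cₑ = (111700·52.90 − 102000·1.500) / 9680 = 594.5 µg/L.

595 µg/L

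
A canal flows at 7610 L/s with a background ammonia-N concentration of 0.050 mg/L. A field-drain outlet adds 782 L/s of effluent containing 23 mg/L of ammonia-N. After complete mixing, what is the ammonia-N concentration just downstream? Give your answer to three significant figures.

Mass balance: C = (7610·0.05000 + 782.0·23.00) / 8392 = 18370/8392 = 2.189 mg/L.

2.19 mg/L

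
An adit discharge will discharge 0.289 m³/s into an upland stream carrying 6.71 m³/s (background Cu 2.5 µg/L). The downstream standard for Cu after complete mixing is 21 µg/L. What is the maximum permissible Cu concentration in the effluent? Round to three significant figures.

At the limit, (Qr·Cr + Qe·Cₑ)/(Qr + Qe) = 21:
Cₑ = (6.999·21 − 6.710·2.500) / 0.2890 = 450.5 µg/L.

451 µg/L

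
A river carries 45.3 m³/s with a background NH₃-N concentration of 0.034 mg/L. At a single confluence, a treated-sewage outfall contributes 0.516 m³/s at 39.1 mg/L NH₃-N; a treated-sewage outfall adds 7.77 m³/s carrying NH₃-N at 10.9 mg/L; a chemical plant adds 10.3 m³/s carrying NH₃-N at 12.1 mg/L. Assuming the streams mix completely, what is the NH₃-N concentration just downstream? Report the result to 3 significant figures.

Mass balance: C = (45.30·0.03400 + 0.5160·39.10 + 7.770·10.90 + 10.30·12.10) / 63.89 = 231.0/63.89 = 3.616 mg/L.

3.62 mg/L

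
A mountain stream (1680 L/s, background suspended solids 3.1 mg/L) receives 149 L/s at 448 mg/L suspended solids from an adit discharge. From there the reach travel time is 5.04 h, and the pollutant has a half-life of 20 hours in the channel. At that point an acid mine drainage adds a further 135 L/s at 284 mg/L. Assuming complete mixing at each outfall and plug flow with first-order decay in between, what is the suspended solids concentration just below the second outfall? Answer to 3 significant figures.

50.3 mg/L

After mixing, C = (1680·3.100 + 149.0·448.0) / 1829 = 71960/1829 = 39.34 mg/L; combined flow 1829 L/s.
Half-life 20 h → k = ln 2 / 20 = 0.03466 h⁻¹ = 0.8318 d⁻¹.
Applying C = C₀e^(−kt): 39.34 × 0.8397 = 33.04 mg/L.
At the second outfall, C = (1829·33.04 + 135.0·284.0) / (1829 + 135.0) = 50.29 mg/L.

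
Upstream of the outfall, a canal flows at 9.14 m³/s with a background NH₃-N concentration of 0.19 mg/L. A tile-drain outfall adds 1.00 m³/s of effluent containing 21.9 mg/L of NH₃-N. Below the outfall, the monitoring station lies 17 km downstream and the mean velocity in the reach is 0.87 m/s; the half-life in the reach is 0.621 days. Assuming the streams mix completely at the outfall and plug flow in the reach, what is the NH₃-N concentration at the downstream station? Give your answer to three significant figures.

1.81 mg/L

Flow-weighted average: C = (9.140·0.1900 + 1.000·21.90) / 10.14 = 23.64/10.14 = 2.331 mg/L.
Travel time t = 17·1000 / 0.87 = 19540 s = 5.428 h.
Half-life 0.621 d → k = ln 2 / 0.621 = 1.116 d⁻¹.
After decay, C = 2.331 × e^(−kt) = 2.331 × 0.7769 = 1.811 mg/L.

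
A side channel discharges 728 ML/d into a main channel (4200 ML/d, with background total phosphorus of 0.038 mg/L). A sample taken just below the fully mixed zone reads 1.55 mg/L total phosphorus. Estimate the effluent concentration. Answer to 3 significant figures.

Mass balance: 4200·0.03800 + 728.0·Cₑ = 4928·1.550
→ Cₑ = (4928·1.550 − 4200·0.03800) / 728.0 = 10.27 mg/L.

10.3 mg/L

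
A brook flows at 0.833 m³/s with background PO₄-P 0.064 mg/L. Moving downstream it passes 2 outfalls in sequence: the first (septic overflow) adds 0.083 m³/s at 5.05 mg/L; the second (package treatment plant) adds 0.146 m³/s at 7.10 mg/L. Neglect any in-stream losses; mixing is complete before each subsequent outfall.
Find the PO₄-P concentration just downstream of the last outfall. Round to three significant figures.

1.42 mg/L

After outfall 1: Q = 0.8330 + 0.08300 = 0.9160 m³/s; C = (0.8330·0.06400 + 0.08300·5.050)/0.9160 = 0.5158 mg/L.
After outfall 2: Q = 0.9160 + 0.1460 = 1.062 m³/s; C = (0.9160·0.5158 + 0.1460·7.100)/1.062 = 1.421 mg/L.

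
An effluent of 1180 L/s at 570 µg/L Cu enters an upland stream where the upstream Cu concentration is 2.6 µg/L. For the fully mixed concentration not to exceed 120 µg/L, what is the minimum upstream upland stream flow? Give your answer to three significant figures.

4520 L/s

Set C_mix = 120: (Q·2.600 + 1180·570.0) / (Q + 1180) = 120
→ Q = 1180·(570.0 − 120)/(120 − 2.600) = 4523 L/s.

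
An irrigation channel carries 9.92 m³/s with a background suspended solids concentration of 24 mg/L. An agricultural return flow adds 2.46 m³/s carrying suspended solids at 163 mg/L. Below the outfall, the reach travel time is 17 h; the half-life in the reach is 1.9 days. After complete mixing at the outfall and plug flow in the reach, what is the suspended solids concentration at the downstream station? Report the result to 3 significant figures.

Mixed concentration C = ΣQC/ΣQ = (9.920·24.00 + 2.460·163.0) / 12.38 = 639.1/12.38 = 51.62 mg/L.
Half-life 1.9 d → k = ln 2 / 1.9 = 0.3648 d⁻¹.
Applying C = C₀e^(−kt): 51.62 × 0.7723 = 39.87 mg/L.

39.9 mg/L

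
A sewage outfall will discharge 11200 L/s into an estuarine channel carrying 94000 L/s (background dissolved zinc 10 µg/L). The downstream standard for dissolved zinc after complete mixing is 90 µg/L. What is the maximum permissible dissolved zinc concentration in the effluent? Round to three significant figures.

At the limit, (Qr·Cr + Qe·Cₑ)/(Qr + Qe) = 90:
Cₑ = (105200·90 − 94000·10.00) / 11200 = 761.4 µg/L.

761 µg/L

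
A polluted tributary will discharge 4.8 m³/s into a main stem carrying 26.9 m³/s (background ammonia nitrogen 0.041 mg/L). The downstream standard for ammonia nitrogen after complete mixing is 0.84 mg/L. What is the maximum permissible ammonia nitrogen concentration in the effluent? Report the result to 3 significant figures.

At the limit, (Qr·Cr + Qe·Cₑ)/(Qr + Qe) = 0.84:
Cₑ = (31.70·0.84 − 26.90·0.04100) / 4.800 = 5.318 mg/L.

5.32 mg/L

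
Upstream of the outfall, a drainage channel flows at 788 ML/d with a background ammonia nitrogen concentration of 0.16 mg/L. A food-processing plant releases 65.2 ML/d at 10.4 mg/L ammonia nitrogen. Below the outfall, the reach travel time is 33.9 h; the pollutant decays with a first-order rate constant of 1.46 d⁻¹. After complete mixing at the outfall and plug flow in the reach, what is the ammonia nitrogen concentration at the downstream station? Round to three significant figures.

After mixing, C = (788.0·0.1600 + 65.20·10.40) / 853.2 = 804.2/853.2 = 0.9425 mg/L.
Decay over the reach: 0.9425·exp(−kt) = 0.9425·0.1272 = 0.1199 mg/L.

0.120 mg/L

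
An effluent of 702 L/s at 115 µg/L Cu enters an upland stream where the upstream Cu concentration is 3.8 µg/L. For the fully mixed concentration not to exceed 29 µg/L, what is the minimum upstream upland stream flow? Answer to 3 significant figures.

2400 L/s

Set C_mix = 29: (Q·3.800 + 702.0·115.0) / (Q + 702.0) = 29
→ Q = 702.0·(115.0 − 29)/(29 − 3.800) = 2396 L/s.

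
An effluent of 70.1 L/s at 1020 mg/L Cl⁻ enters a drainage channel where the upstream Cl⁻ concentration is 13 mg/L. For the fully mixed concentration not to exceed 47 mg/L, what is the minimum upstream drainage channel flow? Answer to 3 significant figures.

Set C_mix = 47: (Q·13.00 + 70.10·1020) / (Q + 70.10) = 47
→ Q = 70.10·(1020 − 47)/(47 − 13.00) = 2006 L/s.

2010 L/s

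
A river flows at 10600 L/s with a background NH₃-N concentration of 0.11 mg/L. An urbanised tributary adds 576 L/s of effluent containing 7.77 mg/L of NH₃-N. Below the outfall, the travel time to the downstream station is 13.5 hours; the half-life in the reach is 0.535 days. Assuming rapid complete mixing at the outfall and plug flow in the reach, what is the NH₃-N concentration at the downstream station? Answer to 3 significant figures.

0.244 mg/L

After mixing, C = (10600·0.1100 + 576.0·7.770) / 11180 = 5642/11180 = 0.5048 mg/L.
Half-life 0.535 d → k = ln 2 / 0.535 = 1.296 d⁻¹.
Applying C = C₀e^(−kt): 0.5048 × 0.4825 = 0.2436 mg/L.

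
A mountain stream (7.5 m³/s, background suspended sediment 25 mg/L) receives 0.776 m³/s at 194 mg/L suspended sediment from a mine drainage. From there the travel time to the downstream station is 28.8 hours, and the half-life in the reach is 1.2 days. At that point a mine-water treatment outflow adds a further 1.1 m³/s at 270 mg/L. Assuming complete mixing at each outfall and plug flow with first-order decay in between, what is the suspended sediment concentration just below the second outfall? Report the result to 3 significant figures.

Mixed concentration C = ΣQC/ΣQ = (7.500·25.00 + 0.7760·194.0) / 8.276 = 338.0/8.276 = 40.85 mg/L; combined flow 8.276 m³/s.
Half-life 1.2 d → k = ln 2 / 1.2 = 0.5776 d⁻¹.
Applying C = C₀e^(−kt): 40.85 × 0.5000 = 20.42 mg/L.
Second outfall: C = (8.276·20.42 + 1.100·270.0)/9.376 = 49.70 mg/L.

49.7 mg/L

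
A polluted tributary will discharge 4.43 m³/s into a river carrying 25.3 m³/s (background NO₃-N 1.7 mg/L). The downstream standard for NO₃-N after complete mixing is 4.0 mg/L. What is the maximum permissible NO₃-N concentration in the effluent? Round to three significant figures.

At the limit, (Qr·Cr + Qe·Cₑ)/(Qr + Qe) = 4.0:
Cₑ = (29.73·4.0 − 25.30·1.700) / 4.430 = 17.14 mg/L.

17.1 mg/L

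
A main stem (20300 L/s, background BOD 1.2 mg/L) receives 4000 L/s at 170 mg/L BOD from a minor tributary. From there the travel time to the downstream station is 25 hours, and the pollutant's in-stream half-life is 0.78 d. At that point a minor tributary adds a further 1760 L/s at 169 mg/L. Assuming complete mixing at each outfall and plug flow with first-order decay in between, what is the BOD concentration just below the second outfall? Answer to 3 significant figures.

Mixed concentration C = ΣQC/ΣQ = (20300·1.200 + 4000·170.0) / 24300 = 704400/24300 = 28.99 mg/L; combined flow 24300 L/s.
Half-life 0.78 d → k = ln 2 / 0.78 = 0.8887 d⁻¹.
After decay, C = 28.99 × e^(−kt) = 28.99 × 0.3963 = 11.49 mg/L.
At the second outfall, C = (24300·11.49 + 1760·169.0) / (24300 + 1760) = 22.12 mg/L.

22.1 mg/L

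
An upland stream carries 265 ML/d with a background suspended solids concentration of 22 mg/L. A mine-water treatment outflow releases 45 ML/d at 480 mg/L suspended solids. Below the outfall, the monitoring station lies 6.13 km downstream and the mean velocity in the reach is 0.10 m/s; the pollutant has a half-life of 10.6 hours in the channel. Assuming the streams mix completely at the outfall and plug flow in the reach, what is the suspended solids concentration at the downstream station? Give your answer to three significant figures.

29.1 mg/L

Mixed concentration C = ΣQC/ΣQ = (265.0·22.00 + 45.00·480.0) / 310.0 = 27430/310.0 = 88.48 mg/L.
Travel time t = 6.13·1000 / 0.10 = 61300 s = 17.03 h.
Half-life 10.6 h → k = ln 2 / 10.6 = 0.06539 h⁻¹ = 1.569 d⁻¹.
First-order decay: C = 88.48·exp(−k·t) = 88.48·0.3284 = 29.06 mg/L.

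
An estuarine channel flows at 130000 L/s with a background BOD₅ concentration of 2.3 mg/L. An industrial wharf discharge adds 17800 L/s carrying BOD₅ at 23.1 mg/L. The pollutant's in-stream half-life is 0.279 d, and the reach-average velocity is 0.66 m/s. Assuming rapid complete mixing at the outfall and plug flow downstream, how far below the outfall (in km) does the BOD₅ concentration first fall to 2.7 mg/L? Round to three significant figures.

Mixed concentration C = ΣQC/ΣQ = (130000·2.300 + 17800·23.10) / 147800 = 710200/147800 = 4.805 mg/L.
Half-life 0.279 d → k = ln 2 / 0.279 = 2.484 d⁻¹.
Set 4.805·exp(−k·t) = 2.7 → t = ln(4.805/2.7)/k = 20050 s = 5.568 h.
Distance = v·t = 0.66·20050 = 13230 m = 13.23 km.

13.2 km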